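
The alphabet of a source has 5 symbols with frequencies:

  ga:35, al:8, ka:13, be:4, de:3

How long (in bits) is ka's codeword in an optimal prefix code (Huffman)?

Build the tree from the bottom:
de(3) + be(4) → 7
7 + al(8) → 15
ka(13) + 15 → 28
28 + ga(35) → 63
The subtree containing ka is merged 2 times, so code length = 2.

2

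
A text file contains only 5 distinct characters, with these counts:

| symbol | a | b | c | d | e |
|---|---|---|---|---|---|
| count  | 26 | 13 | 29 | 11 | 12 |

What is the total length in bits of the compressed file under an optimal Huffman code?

205

Merge the two smallest weights repeatedly:
d(11) + e(12) → 23
b(13) + 23 → 36
a(26) + c(29) → 55
36 + 55 → 91
Each symbol's bit-cost is frequency × depth; summing gives 205 bits (equivalently 23 + 36 + 55 + 91).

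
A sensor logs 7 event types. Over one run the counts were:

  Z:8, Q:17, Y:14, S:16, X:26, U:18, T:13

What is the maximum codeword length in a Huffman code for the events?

3

Merge the two lowest-weight nodes at each step:
merge Z(8) and T(13): 21
merge Y(14) and S(16): 30
merge Q(17) and U(18): 35
merge 21 and X(26): 47
merge 30 and 35: 65
merge 47 and 65: 112
The first pair merged (Z, T) ends up deepest, at depth 3.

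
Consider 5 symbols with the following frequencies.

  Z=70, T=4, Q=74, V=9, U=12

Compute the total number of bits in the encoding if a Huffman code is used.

Build the Huffman tree bottom-up:
merge T(4) and V(9): 13
merge U(12) and 13: 25
merge 25 and Z(70): 95
merge Q(74) and 95: 169
Total encoded bits = sum of merged weights = 13 + 25 + 95 + 169 = 302.

302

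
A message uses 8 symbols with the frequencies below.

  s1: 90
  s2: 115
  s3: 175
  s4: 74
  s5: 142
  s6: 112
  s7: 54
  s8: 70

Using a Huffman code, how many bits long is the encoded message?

2445

Greedily combine the two least-frequent nodes:
s7(54) + s8(70) → 124
s4(74) + s1(90) → 164
s6(112) + s2(115) → 227
124 + s5(142) → 266
164 + s3(175) → 339
227 + 266 → 493
339 + 493 → 832
Each symbol's bit-cost is frequency × depth; summing gives 2445 bits (equivalently 124 + 164 + 227 + 266 + 339 + 493 + 832).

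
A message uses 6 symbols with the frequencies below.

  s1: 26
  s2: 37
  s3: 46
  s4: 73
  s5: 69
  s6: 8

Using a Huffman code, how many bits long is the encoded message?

Greedily combine the two least-frequent nodes:
merge s6(8) and s1(26): 34
merge 34 and s2(37): 71
merge s3(46) and s5(69): 115
merge 71 and s4(73): 144
merge 115 and 144: 259
The encoded length is the sum of every internal node's weight: 34 + 71 + 115 + 144 + 259 = 623 bits.

623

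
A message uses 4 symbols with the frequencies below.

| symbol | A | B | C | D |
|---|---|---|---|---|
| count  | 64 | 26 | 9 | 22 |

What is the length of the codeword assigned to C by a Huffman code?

Huffman merges, smallest pair first:
combine C(9), D(22) → 31
combine B(26), 31 → 57
combine 57, A(64) → 121
The subtree containing C is merged 3 times, so code length = 3.

3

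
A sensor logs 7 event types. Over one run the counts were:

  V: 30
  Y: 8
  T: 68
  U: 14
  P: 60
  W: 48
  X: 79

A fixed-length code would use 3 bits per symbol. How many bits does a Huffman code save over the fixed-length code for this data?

Fixed-length: 3 bits × 307 symbols = 921 bits.
Huffman merges:
combine Y(8), U(14) → 22
combine 22, V(30) → 52
combine W(48), 52 → 100
combine P(60), T(68) → 128
combine X(79), 100 → 179
combine 128, 179 → 307
Huffman total = 22 + 52 + 100 + 128 + 179 + 307 = 788 bits.
Saving = 921 − 788 = 133 bits.

133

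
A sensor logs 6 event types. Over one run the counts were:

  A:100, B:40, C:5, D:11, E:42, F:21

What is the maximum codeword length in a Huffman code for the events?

5

Merge the two lowest-weight nodes at each step:
C(5) + D(11) → 16
16 + F(21) → 37
37 + B(40) → 77
E(42) + 77 → 119
A(100) + 119 → 219
The rarest symbols sit at the bottom; the longest codeword is 5 bits.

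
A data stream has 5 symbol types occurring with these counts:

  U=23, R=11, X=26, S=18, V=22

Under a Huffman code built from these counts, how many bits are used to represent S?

Repeatedly merge the two smallest:
R(11) + S(18) → 29
V(22) + U(23) → 45
X(26) + 29 → 55
45 + 55 → 100
The subtree containing S is merged 3 times, so code length = 3.

3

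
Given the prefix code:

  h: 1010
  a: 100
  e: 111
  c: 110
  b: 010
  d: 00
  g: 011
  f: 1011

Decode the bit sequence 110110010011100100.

ccbgaa

Read left to right; each codeword is recognised as soon as it completes (prefix code):
  110→c | 110→c | 010→b | 011→g | 100→a | 100→a
Decoded message: ccbgaa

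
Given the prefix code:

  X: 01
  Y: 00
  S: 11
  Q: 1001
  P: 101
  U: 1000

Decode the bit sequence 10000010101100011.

UYPXUS

Read left to right; each codeword is recognised as soon as it completes (prefix code):
  1000→U | 00→Y | 101→P | 01→X | 1000→U | 11→S
Decoded message: UYPXUS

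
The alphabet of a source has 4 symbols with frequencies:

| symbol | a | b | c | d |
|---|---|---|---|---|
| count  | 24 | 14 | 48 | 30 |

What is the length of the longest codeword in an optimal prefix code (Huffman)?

3

Merge the two lowest-weight nodes at each step:
b(14) + a(24) → 38
d(30) + 38 → 68
c(48) + 68 → 116
The rarest symbols sit at the bottom; the longest codeword is 3 bits.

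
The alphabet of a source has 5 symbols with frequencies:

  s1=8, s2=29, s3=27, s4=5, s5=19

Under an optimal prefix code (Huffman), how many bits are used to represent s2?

Build the tree from the bottom:
combine s4(5), s1(8) → 13
combine 13, s5(19) → 32
combine s3(27), s2(29) → 56
combine 32, 56 → 88
s2's leaf is at depth 2, giving a 2-bit codeword.

2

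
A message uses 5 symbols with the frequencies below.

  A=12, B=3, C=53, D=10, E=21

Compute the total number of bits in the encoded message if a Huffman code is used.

Merge the two smallest weights repeatedly:
combine B(3), D(10) → 13
combine A(12), 13 → 25
combine E(21), 25 → 46
combine 46, C(53) → 99
Each symbol's bit-cost is frequency × depth; summing gives 183 bits (equivalently 13 + 25 + 46 + 99).

183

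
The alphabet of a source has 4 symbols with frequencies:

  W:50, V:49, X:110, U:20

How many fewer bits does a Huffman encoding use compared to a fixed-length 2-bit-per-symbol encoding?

Fixed-length: 2 bits × 229 symbols = 458 bits.
Huffman merges:
merge U(20) and V(49): 69
merge W(50) and 69: 119
merge X(110) and 119: 229
Huffman total = 69 + 119 + 229 = 417 bits.
Saving = 458 − 417 = 41 bits.

41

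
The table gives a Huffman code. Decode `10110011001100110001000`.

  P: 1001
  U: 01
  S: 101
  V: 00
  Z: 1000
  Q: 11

Read left to right; each codeword is recognised as soon as it completes (prefix code):
  101→S | 1001→P | 1001→P | 1001→P | 1000→Z | 1000→Z
Decoded message: SPPPZZ

SPPPZZ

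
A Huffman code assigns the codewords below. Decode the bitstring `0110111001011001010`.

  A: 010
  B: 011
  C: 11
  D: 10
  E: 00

Read left to right; each codeword is recognised as soon as it completes (prefix code):
  011→B | 011→B | 10→D | 010→A | 11→C | 00→E | 10→D | 10→D
Decoded message: BBDACEDD

BBDACEDD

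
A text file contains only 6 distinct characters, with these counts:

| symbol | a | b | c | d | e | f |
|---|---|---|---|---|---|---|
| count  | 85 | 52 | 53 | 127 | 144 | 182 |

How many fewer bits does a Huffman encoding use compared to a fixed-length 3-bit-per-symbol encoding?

Fixed-length: 3 bits × 643 symbols = 1929 bits.
Huffman merges:
combine b(52), c(53) → 105
combine a(85), 105 → 190
combine d(127), e(144) → 271
combine f(182), 190 → 372
combine 271, 372 → 643
Huffman total = 105 + 190 + 271 + 372 + 643 = 1581 bits.
Saving = 1929 − 1581 = 348 bits.

348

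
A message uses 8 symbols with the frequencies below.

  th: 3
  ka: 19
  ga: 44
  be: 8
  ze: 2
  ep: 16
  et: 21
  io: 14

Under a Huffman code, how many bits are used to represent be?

Build the tree from the bottom:
ze(2) + th(3) → 5
5 + be(8) → 13
13 + io(14) → 27
ep(16) + ka(19) → 35
et(21) + 27 → 48
35 + ga(44) → 79
48 + 79 → 127
be's leaf is at depth 4, giving a 4-bit codeword.

4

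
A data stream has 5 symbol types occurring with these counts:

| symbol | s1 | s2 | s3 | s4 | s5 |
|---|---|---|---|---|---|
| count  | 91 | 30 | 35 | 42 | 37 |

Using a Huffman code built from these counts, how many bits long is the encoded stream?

523

Build the Huffman tree bottom-up:
merge s2(30) and s3(35): 65
merge s5(37) and s4(42): 79
merge 65 and 79: 144
merge s1(91) and 144: 235
Each symbol's bit-cost is frequency × depth; summing gives 523 bits (equivalently 65 + 79 + 144 + 235).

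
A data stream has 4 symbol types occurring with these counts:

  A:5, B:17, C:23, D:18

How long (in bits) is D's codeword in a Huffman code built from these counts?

2

Build the tree from the bottom:
A(5) + B(17) → 22
D(18) + 22 → 40
C(23) + 40 → 63
D sits 2 levels below the root, so its codeword is 2 bits.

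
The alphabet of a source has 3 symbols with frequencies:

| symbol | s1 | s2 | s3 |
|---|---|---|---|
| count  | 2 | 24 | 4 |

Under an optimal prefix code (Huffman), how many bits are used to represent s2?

1

Repeatedly merge the two smallest:
combine s1(2), s3(4) → 6
combine 6, s2(24) → 30
s2 sits one level below the root: a 1-bit codeword.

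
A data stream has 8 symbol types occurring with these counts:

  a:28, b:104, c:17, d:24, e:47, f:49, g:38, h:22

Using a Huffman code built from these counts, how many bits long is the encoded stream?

Build the Huffman tree bottom-up:
c(17) + h(22) → 39
d(24) + a(28) → 52
g(38) + 39 → 77
e(47) + f(49) → 96
52 + 77 → 129
96 + b(104) → 200
129 + 200 → 329
Each symbol's bit-cost is frequency × depth; summing gives 922 bits (equivalently 39 + 52 + 77 + 96 + 129 + 200 + 329).

922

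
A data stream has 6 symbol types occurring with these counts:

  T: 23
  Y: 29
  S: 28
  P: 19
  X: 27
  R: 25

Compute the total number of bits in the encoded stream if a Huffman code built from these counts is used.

Build the Huffman tree bottom-up:
combine P(19), T(23) → 42
combine R(25), X(27) → 52
combine S(28), Y(29) → 57
combine 42, 52 → 94
combine 57, 94 → 151
The encoded length is the sum of every internal node's weight: 42 + 52 + 57 + 94 + 151 = 396 bits.

396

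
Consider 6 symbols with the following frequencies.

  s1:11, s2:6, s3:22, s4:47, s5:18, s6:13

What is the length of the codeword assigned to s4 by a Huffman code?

Build the tree from the bottom:
merge s2(6) and s1(11): 17
merge s6(13) and 17: 30
merge s5(18) and s3(22): 40
merge 30 and 40: 70
merge s4(47) and 70: 117
s4 is a child of the root — depth 1, so its codeword is a single bit.

1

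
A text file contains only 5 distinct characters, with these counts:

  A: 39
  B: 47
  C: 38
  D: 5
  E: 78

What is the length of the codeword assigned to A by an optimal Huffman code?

Repeatedly merge the two smallest:
D(5) + C(38) → 43
A(39) + 43 → 82
B(47) + E(78) → 125
82 + 125 → 207
The subtree containing A is merged 2 times, so code length = 2.

2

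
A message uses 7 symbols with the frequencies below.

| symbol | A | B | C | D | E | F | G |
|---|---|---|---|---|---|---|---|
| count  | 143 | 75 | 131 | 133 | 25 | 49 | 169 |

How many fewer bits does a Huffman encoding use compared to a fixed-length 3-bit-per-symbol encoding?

238

Fixed-length: 3 bits × 725 symbols = 2175 bits.
Huffman merges:
merge E(25) and F(49): 74
merge 74 and B(75): 149
merge C(131) and D(133): 264
merge A(143) and 149: 292
merge G(169) and 264: 433
merge 292 and 433: 725
Huffman total = 74 + 149 + 264 + 292 + 433 + 725 = 1937 bits.
Saving = 2175 − 1937 = 238 bits.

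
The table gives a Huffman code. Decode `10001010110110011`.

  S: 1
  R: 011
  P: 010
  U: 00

Read left to right; each codeword is recognised as soon as it completes (prefix code):
  1→S | 00→U | 010→P | 1→S | 011→R | 011→R | 00→U | 1→S | 1→S
Decoded message: SUPSRRUSS

SUPSRRUSS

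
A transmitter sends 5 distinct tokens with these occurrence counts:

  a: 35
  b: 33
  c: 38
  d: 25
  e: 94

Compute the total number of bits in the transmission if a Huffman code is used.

487

Greedily combine the two least-frequent nodes:
combine d(25), b(33) → 58
combine a(35), c(38) → 73
combine 58, 73 → 131
combine e(94), 131 → 225
The encoded length is the sum of every internal node's weight: 58 + 73 + 131 + 225 = 487 bits.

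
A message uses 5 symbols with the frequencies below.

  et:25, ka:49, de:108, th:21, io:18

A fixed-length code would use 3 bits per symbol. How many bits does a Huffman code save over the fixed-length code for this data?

Fixed-length: 3 bits × 221 symbols = 663 bits.
Huffman merges:
merge io(18) and th(21): 39
merge et(25) and 39: 64
merge ka(49) and 64: 113
merge de(108) and 113: 221
Huffman total = 39 + 64 + 113 + 221 = 437 bits.
Saving = 663 − 437 = 226 bits.

226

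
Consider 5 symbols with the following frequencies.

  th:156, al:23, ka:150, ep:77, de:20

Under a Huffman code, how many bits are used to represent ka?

2

Huffman merges, smallest pair first:
combine de(20), al(23) → 43
combine 43, ep(77) → 120
combine 120, ka(150) → 270
combine th(156), 270 → 426
The subtree containing ka is merged 2 times, so code length = 2.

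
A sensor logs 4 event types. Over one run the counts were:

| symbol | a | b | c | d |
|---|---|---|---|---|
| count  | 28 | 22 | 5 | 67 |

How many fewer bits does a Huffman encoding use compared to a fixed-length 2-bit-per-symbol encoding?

Fixed-length: 2 bits × 122 symbols = 244 bits.
Huffman merges:
c(5) + b(22) → 27
27 + a(28) → 55
55 + d(67) → 122
Huffman total = 27 + 55 + 122 = 204 bits.
Saving = 244 − 204 = 40 bits.

40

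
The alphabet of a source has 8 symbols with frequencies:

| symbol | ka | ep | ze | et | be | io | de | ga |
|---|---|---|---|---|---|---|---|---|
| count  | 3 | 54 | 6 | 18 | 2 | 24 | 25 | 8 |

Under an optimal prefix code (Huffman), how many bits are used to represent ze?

Repeatedly merge the two smallest:
combine be(2), ka(3) → 5
combine 5, ze(6) → 11
combine ga(8), 11 → 19
combine et(18), 19 → 37
combine io(24), de(25) → 49
combine 37, 49 → 86
combine ep(54), 86 → 140
The subtree containing ze is merged 5 times, so code length = 5.

5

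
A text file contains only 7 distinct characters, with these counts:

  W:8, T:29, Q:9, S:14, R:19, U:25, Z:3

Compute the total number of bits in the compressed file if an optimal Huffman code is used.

Merge the two smallest weights repeatedly:
combine Z(3), W(8) → 11
combine Q(9), 11 → 20
combine S(14), R(19) → 33
combine 20, U(25) → 45
combine T(29), 33 → 62
combine 45, 62 → 107
Total encoded bits = sum of merged weights = 11 + 20 + 33 + 45 + 62 + 107 = 278.

278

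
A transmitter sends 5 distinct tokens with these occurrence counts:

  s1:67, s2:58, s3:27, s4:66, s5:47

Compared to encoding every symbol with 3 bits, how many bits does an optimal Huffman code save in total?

191

Fixed-length: 3 bits × 265 symbols = 795 bits.
Huffman merges:
s3(27) + s5(47) → 74
s2(58) + s4(66) → 124
s1(67) + 74 → 141
124 + 141 → 265
Huffman total = 74 + 124 + 141 + 265 = 604 bits.
Saving = 795 − 604 = 191 bits.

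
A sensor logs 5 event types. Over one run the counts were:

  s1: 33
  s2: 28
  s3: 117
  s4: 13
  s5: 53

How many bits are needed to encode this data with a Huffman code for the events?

Build the Huffman tree bottom-up:
combine s4(13), s2(28) → 41
combine s1(33), 41 → 74
combine s5(53), 74 → 127
combine s3(117), 127 → 244
Each symbol's bit-cost is frequency × depth; summing gives 486 bits (equivalently 41 + 74 + 127 + 244).

486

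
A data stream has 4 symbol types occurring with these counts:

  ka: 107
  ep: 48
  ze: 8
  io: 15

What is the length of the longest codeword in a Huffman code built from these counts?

Merge the two lowest-weight nodes at each step:
merge ze(8) and io(15): 23
merge 23 and ep(48): 71
merge 71 and ka(107): 178
Maximum depth reached is 3.

3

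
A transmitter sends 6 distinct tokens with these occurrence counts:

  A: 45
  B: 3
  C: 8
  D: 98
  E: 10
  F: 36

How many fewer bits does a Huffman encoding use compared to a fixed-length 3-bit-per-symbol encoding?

209

Fixed-length: 3 bits × 200 symbols = 600 bits.
Huffman merges:
merge B(3) and C(8): 11
merge E(10) and 11: 21
merge 21 and F(36): 57
merge A(45) and 57: 102
merge D(98) and 102: 200
Huffman total = 11 + 21 + 57 + 102 + 200 = 391 bits.
Saving = 600 − 391 = 209 bits.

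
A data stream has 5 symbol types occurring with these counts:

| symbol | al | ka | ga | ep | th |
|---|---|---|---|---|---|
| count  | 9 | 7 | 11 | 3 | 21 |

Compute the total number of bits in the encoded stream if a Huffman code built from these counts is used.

Merge the two smallest weights repeatedly:
merge ep(3) and ka(7): 10
merge al(9) and 10: 19
merge ga(11) and 19: 30
merge th(21) and 30: 51
Each symbol's bit-cost is frequency × depth; summing gives 110 bits (equivalently 10 + 19 + 30 + 51).

110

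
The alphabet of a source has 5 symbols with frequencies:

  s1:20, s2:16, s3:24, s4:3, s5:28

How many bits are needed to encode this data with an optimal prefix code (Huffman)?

201

Greedily combine the two least-frequent nodes:
combine s4(3), s2(16) → 19
combine 19, s1(20) → 39
combine s3(24), s5(28) → 52
combine 39, 52 → 91
Each symbol's bit-cost is frequency × depth; summing gives 201 bits (equivalently 19 + 39 + 52 + 91).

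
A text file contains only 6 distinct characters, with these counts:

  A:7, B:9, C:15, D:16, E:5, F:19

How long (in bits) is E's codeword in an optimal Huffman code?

4

Huffman merges, smallest pair first:
E(5) + A(7) → 12
B(9) + 12 → 21
C(15) + D(16) → 31
F(19) + 21 → 40
31 + 40 → 71
The subtree containing E is merged 4 times, so code length = 4.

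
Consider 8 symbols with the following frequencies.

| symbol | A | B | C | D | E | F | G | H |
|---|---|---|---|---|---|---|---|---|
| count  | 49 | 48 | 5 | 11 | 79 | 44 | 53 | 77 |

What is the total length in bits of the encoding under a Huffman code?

Merge the two smallest weights repeatedly:
merge C(5) and D(11): 16
merge 16 and F(44): 60
merge B(48) and A(49): 97
merge G(53) and 60: 113
merge H(77) and E(79): 156
merge 97 and 113: 210
merge 156 and 210: 366
Total encoded bits = sum of merged weights = 16 + 60 + 97 + 113 + 156 + 210 + 366 = 1018.

1018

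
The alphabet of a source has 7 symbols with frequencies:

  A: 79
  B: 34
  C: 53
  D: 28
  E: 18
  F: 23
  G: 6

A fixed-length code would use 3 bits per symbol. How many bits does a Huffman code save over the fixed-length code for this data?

108

Fixed-length: 3 bits × 241 symbols = 723 bits.
Huffman merges:
G(6) + E(18) → 24
F(23) + 24 → 47
D(28) + B(34) → 62
47 + C(53) → 100
62 + A(79) → 141
100 + 141 → 241
Huffman total = 24 + 47 + 62 + 100 + 141 + 241 = 615 bits.
Saving = 723 − 615 = 108 bits.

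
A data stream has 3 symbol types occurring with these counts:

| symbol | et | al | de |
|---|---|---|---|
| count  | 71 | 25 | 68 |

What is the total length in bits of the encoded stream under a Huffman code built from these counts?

Merge the two smallest weights repeatedly:
merge al(25) and de(68): 93
merge et(71) and 93: 164
The encoded length is the sum of every internal node's weight: 93 + 164 = 257 bits.

257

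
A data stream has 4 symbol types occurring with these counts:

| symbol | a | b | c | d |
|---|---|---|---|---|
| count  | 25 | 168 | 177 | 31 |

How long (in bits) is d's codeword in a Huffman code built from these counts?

Repeatedly merge the two smallest:
merge a(25) and d(31): 56
merge 56 and b(168): 224
merge c(177) and 224: 401
The subtree containing d is merged 3 times, so code length = 3.

3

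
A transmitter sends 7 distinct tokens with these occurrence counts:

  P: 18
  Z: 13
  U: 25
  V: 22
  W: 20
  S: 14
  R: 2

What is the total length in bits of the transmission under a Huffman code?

310

Merge the two smallest weights repeatedly:
merge R(2) and Z(13): 15
merge S(14) and 15: 29
merge P(18) and W(20): 38
merge V(22) and U(25): 47
merge 29 and 38: 67
merge 47 and 67: 114
Each symbol's bit-cost is frequency × depth; summing gives 310 bits (equivalently 15 + 29 + 38 + 47 + 67 + 114).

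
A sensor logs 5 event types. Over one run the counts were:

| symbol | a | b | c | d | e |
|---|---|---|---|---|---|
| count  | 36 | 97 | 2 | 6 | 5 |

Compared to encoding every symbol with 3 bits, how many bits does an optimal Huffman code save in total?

Fixed-length: 3 bits × 146 symbols = 438 bits.
Huffman merges:
c(2) + e(5) → 7
d(6) + 7 → 13
13 + a(36) → 49
49 + b(97) → 146
Huffman total = 7 + 13 + 49 + 146 = 215 bits.
Saving = 438 − 215 = 223 bits.

223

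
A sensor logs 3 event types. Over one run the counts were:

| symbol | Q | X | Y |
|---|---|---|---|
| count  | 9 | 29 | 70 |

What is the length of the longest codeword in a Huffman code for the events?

Merge the two lowest-weight nodes at each step:
Q(9) + X(29) → 38
38 + Y(70) → 108
Maximum depth reached is 2.

2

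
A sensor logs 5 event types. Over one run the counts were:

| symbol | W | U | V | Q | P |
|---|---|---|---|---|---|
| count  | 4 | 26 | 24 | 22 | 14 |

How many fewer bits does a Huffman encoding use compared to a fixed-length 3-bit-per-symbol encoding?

Fixed-length: 3 bits × 90 symbols = 270 bits.
Huffman merges:
W(4) + P(14) → 18
18 + Q(22) → 40
V(24) + U(26) → 50
40 + 50 → 90
Huffman total = 18 + 40 + 50 + 90 = 198 bits.
Saving = 270 − 198 = 72 bits.

72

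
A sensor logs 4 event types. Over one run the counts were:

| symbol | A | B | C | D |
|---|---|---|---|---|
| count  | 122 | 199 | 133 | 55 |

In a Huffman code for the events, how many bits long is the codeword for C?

Huffman merges, smallest pair first:
merge D(55) and A(122): 177
merge C(133) and 177: 310
merge B(199) and 310: 509
C sits 2 levels below the root, so its codeword is 2 bits.

2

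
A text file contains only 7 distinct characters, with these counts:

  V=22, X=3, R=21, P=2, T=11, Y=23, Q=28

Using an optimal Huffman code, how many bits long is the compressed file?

Merge the two smallest weights repeatedly:
combine P(2), X(3) → 5
combine 5, T(11) → 16
combine 16, R(21) → 37
combine V(22), Y(23) → 45
combine Q(28), 37 → 65
combine 45, 65 → 110
Each symbol's bit-cost is frequency × depth; summing gives 278 bits (equivalently 5 + 16 + 37 + 45 + 65 + 110).

278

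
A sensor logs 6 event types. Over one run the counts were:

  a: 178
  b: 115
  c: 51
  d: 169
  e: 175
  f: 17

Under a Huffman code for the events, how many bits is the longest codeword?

Merge the two lowest-weight nodes at each step:
f(17) + c(51) → 68
68 + b(115) → 183
d(169) + e(175) → 344
a(178) + 183 → 361
344 + 361 → 705
The first pair merged (f, c) ends up deepest, at depth 4.

4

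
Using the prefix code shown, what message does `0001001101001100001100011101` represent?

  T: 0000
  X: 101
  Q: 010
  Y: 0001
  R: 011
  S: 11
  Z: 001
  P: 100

YZXZPZPRX

Read left to right; each codeword is recognised as soon as it completes (prefix code):
  0001→Y | 001→Z | 101→X | 001→Z | 100→P | 001→Z | 100→P | 011→R | 101→X
Decoded message: YZXZPZPRX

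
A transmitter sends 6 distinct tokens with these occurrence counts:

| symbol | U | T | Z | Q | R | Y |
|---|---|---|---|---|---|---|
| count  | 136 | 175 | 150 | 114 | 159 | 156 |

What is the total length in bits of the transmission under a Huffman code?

2336

Build the Huffman tree bottom-up:
merge Q(114) and U(136): 250
merge Z(150) and Y(156): 306
merge R(159) and T(175): 334
merge 250 and 306: 556
merge 334 and 556: 890
Total encoded bits = sum of merged weights = 250 + 306 + 334 + 556 + 890 = 2336.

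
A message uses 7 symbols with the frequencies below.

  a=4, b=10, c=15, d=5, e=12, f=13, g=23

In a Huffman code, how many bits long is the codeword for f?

Repeatedly merge the two smallest:
combine a(4), d(5) → 9
combine 9, b(10) → 19
combine e(12), f(13) → 25
combine c(15), 19 → 34
combine g(23), 25 → 48
combine 34, 48 → 82
f's leaf is at depth 3, giving a 3-bit codeword.

3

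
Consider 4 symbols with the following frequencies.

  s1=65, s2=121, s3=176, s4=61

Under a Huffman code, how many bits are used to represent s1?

Build the tree from the bottom:
merge s4(61) and s1(65): 126
merge s2(121) and 126: 247
merge s3(176) and 247: 423
s1's leaf is at depth 3, giving a 3-bit codeword.

3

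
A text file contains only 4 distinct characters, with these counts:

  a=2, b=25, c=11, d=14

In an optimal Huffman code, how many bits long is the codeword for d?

2

Huffman merges, smallest pair first:
a(2) + c(11) → 13
13 + d(14) → 27
b(25) + 27 → 52
d sits 2 levels below the root, so its codeword is 2 bits.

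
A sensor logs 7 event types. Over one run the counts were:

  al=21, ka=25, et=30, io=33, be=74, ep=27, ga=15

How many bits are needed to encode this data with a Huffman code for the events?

601

Merge the two smallest weights repeatedly:
combine ga(15), al(21) → 36
combine ka(25), ep(27) → 52
combine et(30), io(33) → 63
combine 36, 52 → 88
combine 63, be(74) → 137
combine 88, 137 → 225
Total encoded bits = sum of merged weights = 36 + 52 + 63 + 88 + 137 + 225 = 601.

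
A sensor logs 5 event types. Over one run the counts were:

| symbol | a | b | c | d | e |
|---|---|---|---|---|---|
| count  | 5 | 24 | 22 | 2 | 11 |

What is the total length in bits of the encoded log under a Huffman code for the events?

Merge the two smallest weights repeatedly:
d(2) + a(5) → 7
7 + e(11) → 18
18 + c(22) → 40
b(24) + 40 → 64
Each symbol's bit-cost is frequency × depth; summing gives 129 bits (equivalently 7 + 18 + 40 + 64).

129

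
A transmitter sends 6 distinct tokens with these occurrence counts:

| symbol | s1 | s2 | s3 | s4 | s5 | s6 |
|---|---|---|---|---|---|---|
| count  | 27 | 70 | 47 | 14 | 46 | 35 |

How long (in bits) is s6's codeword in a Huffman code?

Repeatedly merge the two smallest:
s4(14) + s1(27) → 41
s6(35) + 41 → 76
s5(46) + s3(47) → 93
s2(70) + 76 → 146
93 + 146 → 239
s6's leaf is at depth 3, giving a 3-bit codeword.

3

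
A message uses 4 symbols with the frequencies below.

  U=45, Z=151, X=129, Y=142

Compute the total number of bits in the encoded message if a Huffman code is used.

Greedily combine the two least-frequent nodes:
U(45) + X(129) → 174
Y(142) + Z(151) → 293
174 + 293 → 467
The encoded length is the sum of every internal node's weight: 174 + 293 + 467 = 934 bits.

934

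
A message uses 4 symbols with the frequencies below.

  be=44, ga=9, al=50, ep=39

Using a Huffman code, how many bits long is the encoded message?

282

Build the Huffman tree bottom-up:
ga(9) + ep(39) → 48
be(44) + 48 → 92
al(50) + 92 → 142
Each symbol's bit-cost is frequency × depth; summing gives 282 bits (equivalently 48 + 92 + 142).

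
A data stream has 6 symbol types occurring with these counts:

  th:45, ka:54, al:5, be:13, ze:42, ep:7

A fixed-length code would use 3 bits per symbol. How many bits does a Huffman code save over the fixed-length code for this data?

Fixed-length: 3 bits × 166 symbols = 498 bits.
Huffman merges:
merge al(5) and ep(7): 12
merge 12 and be(13): 25
merge 25 and ze(42): 67
merge th(45) and ka(54): 99
merge 67 and 99: 166
Huffman total = 12 + 25 + 67 + 99 + 166 = 369 bits.
Saving = 498 − 369 = 129 bits.

129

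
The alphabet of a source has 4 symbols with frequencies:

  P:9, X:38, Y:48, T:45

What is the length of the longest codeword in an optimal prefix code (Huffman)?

Merge the two lowest-weight nodes at each step:
merge P(9) and X(38): 47
merge T(45) and 47: 92
merge Y(48) and 92: 140
The rarest symbols sit at the bottom; the longest codeword is 3 bits.

3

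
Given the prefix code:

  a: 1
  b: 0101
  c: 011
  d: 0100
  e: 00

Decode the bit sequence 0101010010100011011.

Read left to right; each codeword is recognised as soon as it completes (prefix code):
  0101→b | 0100→d | 1→a | 0100→d | 011→c | 011→c
Decoded message: bdadcc

bdadcc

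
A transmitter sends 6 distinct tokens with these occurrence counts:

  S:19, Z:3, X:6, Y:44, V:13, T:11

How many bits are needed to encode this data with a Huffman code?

209

Merge the two smallest weights repeatedly:
merge Z(3) and X(6): 9
merge 9 and T(11): 20
merge V(13) and S(19): 32
merge 20 and 32: 52
merge Y(44) and 52: 96
Each symbol's bit-cost is frequency × depth; summing gives 209 bits (equivalently 9 + 20 + 32 + 52 + 96).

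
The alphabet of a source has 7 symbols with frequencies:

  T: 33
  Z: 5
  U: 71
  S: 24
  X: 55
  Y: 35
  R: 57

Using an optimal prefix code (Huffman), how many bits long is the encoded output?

Build the Huffman tree bottom-up:
merge Z(5) and S(24): 29
merge 29 and T(33): 62
merge Y(35) and X(55): 90
merge R(57) and 62: 119
merge U(71) and 90: 161
merge 119 and 161: 280
The encoded length is the sum of every internal node's weight: 29 + 62 + 90 + 119 + 161 + 280 = 741 bits.

741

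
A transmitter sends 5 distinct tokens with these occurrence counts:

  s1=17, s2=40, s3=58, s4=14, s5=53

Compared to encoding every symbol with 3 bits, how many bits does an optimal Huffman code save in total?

Fixed-length: 3 bits × 182 symbols = 546 bits.
Huffman merges:
merge s4(14) and s1(17): 31
merge 31 and s2(40): 71
merge s5(53) and s3(58): 111
merge 71 and 111: 182
Huffman total = 31 + 71 + 111 + 182 = 395 bits.
Saving = 546 − 395 = 151 bits.

151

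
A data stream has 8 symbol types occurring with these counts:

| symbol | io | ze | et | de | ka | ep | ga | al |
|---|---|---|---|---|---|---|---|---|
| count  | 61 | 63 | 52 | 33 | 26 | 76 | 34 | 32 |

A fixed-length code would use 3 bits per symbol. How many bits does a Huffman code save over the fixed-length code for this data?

18

Fixed-length: 3 bits × 377 symbols = 1131 bits.
Huffman merges:
ka(26) + al(32) → 58
de(33) + ga(34) → 67
et(52) + 58 → 110
io(61) + ze(63) → 124
67 + ep(76) → 143
110 + 124 → 234
143 + 234 → 377
Huffman total = 58 + 67 + 110 + 124 + 143 + 234 + 377 = 1113 bits.
Saving = 1131 − 1113 = 18 bits.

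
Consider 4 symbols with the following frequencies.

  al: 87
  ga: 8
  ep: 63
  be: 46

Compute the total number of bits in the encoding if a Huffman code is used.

Greedily combine the two least-frequent nodes:
merge ga(8) and be(46): 54
merge 54 and ep(63): 117
merge al(87) and 117: 204
The encoded length is the sum of every internal node's weight: 54 + 117 + 204 = 375 bits.

375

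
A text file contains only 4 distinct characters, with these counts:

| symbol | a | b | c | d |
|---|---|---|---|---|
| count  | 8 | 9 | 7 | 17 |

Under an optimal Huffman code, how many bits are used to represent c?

Build the tree from the bottom:
c(7) + a(8) → 15
b(9) + 15 → 24
d(17) + 24 → 41
The subtree containing c is merged 3 times, so code length = 3.

3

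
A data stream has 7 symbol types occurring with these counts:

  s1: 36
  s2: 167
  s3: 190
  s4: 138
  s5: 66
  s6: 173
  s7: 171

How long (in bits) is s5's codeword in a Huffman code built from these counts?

4

Huffman merges, smallest pair first:
s1(36) + s5(66) → 102
102 + s4(138) → 240
s2(167) + s7(171) → 338
s6(173) + s3(190) → 363
240 + 338 → 578
363 + 578 → 941
s5's leaf is at depth 4, giving a 4-bit codeword.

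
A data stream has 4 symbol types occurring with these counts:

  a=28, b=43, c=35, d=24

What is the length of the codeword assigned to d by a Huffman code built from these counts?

Repeatedly merge the two smallest:
merge d(24) and a(28): 52
merge c(35) and b(43): 78
merge 52 and 78: 130
d's leaf is at depth 2, giving a 2-bit codeword.

2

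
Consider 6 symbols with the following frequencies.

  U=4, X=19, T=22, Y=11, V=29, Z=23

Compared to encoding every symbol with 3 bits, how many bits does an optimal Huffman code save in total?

Fixed-length: 3 bits × 108 symbols = 324 bits.
Huffman merges:
merge U(4) and Y(11): 15
merge 15 and X(19): 34
merge T(22) and Z(23): 45
merge V(29) and 34: 63
merge 45 and 63: 108
Huffman total = 15 + 34 + 45 + 63 + 108 = 265 bits.
Saving = 324 − 265 = 59 bits.

59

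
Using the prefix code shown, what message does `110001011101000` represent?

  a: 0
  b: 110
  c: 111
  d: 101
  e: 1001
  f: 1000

Read left to right; each codeword is recognised as soon as it completes (prefix code):
  110→b | 0→a | 0→a | 101→d | 110→b | 1000→f
Decoded message: baadbf

baadbf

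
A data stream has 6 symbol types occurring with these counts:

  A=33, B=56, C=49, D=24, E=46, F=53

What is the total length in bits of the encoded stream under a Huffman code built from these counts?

Greedily combine the two least-frequent nodes:
D(24) + A(33) → 57
E(46) + C(49) → 95
F(53) + B(56) → 109
57 + 95 → 152
109 + 152 → 261
Each symbol's bit-cost is frequency × depth; summing gives 674 bits (equivalently 57 + 95 + 109 + 152 + 261).

674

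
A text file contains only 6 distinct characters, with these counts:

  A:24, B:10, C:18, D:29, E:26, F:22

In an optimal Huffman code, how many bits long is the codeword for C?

3

Build the tree from the bottom:
combine B(10), C(18) → 28
combine F(22), A(24) → 46
combine E(26), 28 → 54
combine D(29), 46 → 75
combine 54, 75 → 129
The subtree containing C is merged 3 times, so code length = 3.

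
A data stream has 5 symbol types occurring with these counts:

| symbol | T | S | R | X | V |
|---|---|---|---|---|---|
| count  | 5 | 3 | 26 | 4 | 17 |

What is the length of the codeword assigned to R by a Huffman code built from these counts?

Repeatedly merge the two smallest:
S(3) + X(4) → 7
T(5) + 7 → 12
12 + V(17) → 29
R(26) + 29 → 55
R sits one level below the root: a 1-bit codeword.

1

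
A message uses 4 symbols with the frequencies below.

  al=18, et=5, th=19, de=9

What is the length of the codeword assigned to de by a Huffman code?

3

Huffman merges, smallest pair first:
merge et(5) and de(9): 14
merge 14 and al(18): 32
merge th(19) and 32: 51
de's leaf is at depth 3, giving a 3-bit codeword.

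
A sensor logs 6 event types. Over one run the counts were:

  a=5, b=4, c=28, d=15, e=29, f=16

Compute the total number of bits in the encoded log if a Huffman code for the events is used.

Merge the two smallest weights repeatedly:
combine b(4), a(5) → 9
combine 9, d(15) → 24
combine f(16), 24 → 40
combine c(28), e(29) → 57
combine 40, 57 → 97
Each symbol's bit-cost is frequency × depth; summing gives 227 bits (equivalently 9 + 24 + 40 + 57 + 97).

227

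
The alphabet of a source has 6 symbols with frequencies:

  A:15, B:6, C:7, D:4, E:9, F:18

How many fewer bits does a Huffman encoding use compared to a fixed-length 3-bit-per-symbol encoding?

33

Fixed-length: 3 bits × 59 symbols = 177 bits.
Huffman merges:
D(4) + B(6) → 10
C(7) + E(9) → 16
10 + A(15) → 25
16 + F(18) → 34
25 + 34 → 59
Huffman total = 10 + 16 + 25 + 34 + 59 = 144 bits.
Saving = 177 − 144 = 33 bits.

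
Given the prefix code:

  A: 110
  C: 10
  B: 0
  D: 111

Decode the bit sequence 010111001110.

BCDBBDB

Read left to right; each codeword is recognised as soon as it completes (prefix code):
  0→B | 10→C | 111→D | 0→B | 0→B | 111→D | 0→B
Decoded message: BCDBBDB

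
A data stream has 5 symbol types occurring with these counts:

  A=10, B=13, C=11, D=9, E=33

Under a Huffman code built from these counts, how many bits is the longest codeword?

3

Merge the two lowest-weight nodes at each step:
combine D(9), A(10) → 19
combine C(11), B(13) → 24
combine 19, 24 → 43
combine E(33), 43 → 76
The rarest symbols sit at the bottom; the longest codeword is 3 bits.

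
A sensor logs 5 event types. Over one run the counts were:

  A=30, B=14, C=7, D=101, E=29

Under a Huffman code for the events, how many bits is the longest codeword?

Merge the two lowest-weight nodes at each step:
C(7) + B(14) → 21
21 + E(29) → 50
A(30) + 50 → 80
80 + D(101) → 181
Maximum depth reached is 4.

4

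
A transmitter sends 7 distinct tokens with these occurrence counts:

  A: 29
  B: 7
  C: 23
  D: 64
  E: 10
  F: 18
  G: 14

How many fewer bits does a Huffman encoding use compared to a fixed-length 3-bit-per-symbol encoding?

Fixed-length: 3 bits × 165 symbols = 495 bits.
Huffman merges:
combine B(7), E(10) → 17
combine G(14), 17 → 31
combine F(18), C(23) → 41
combine A(29), 31 → 60
combine 41, 60 → 101
combine D(64), 101 → 165
Huffman total = 17 + 31 + 41 + 60 + 101 + 165 = 415 bits.
Saving = 495 − 415 = 80 bits.

80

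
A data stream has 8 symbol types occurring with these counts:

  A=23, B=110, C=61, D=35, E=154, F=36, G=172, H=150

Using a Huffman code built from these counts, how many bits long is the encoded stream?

Greedily combine the two least-frequent nodes:
A(23) + D(35) → 58
F(36) + 58 → 94
C(61) + 94 → 155
B(110) + H(150) → 260
E(154) + 155 → 309
G(172) + 260 → 432
309 + 432 → 741
Total encoded bits = sum of merged weights = 58 + 94 + 155 + 260 + 309 + 432 + 741 = 2049.

2049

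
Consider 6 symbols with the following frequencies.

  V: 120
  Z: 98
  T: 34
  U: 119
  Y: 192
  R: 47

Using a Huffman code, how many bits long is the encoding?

Greedily combine the two least-frequent nodes:
merge T(34) and R(47): 81
merge 81 and Z(98): 179
merge U(119) and V(120): 239
merge 179 and Y(192): 371
merge 239 and 371: 610
Total encoded bits = sum of merged weights = 81 + 179 + 239 + 371 + 610 = 1480.

1480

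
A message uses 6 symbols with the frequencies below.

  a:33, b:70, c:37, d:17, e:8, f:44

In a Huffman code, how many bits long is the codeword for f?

2

Repeatedly merge the two smallest:
e(8) + d(17) → 25
25 + a(33) → 58
c(37) + f(44) → 81
58 + b(70) → 128
81 + 128 → 209
f sits 2 levels below the root, so its codeword is 2 bits.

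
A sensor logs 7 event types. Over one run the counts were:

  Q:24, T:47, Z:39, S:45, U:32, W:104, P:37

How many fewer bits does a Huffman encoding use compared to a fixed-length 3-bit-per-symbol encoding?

104

Fixed-length: 3 bits × 328 symbols = 984 bits.
Huffman merges:
Q(24) + U(32) → 56
P(37) + Z(39) → 76
S(45) + T(47) → 92
56 + 76 → 132
92 + W(104) → 196
132 + 196 → 328
Huffman total = 56 + 76 + 92 + 132 + 196 + 328 = 880 bits.
Saving = 984 − 880 = 104 bits.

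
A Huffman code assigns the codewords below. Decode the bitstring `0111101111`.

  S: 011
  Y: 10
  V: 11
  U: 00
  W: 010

SVSV

Read left to right; each codeword is recognised as soon as it completes (prefix code):
  011→S | 11→V | 011→S | 11→V
Decoded message: SVSV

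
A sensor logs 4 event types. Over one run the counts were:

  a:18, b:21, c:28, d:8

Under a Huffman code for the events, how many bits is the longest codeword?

3

Merge the two lowest-weight nodes at each step:
combine d(8), a(18) → 26
combine b(21), 26 → 47
combine c(28), 47 → 75
The first pair merged (d, a) ends up deepest, at depth 3.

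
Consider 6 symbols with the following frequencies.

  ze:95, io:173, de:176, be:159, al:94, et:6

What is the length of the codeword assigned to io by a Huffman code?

2

Repeatedly merge the two smallest:
combine et(6), al(94) → 100
combine ze(95), 100 → 195
combine be(159), io(173) → 332
combine de(176), 195 → 371
combine 332, 371 → 703
The subtree containing io is merged 2 times, so code length = 2.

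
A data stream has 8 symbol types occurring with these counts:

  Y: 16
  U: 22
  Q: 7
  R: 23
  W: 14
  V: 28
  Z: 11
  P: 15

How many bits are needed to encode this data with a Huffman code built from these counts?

398

Build the Huffman tree bottom-up:
Q(7) + Z(11) → 18
W(14) + P(15) → 29
Y(16) + 18 → 34
U(22) + R(23) → 45
V(28) + 29 → 57
34 + 45 → 79
57 + 79 → 136
The encoded length is the sum of every internal node's weight: 18 + 29 + 34 + 45 + 57 + 79 + 136 = 398 bits.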